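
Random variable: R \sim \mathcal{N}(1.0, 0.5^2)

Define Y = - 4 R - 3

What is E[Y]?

For Y = -4R - 3:
E[Y] = -4 * E[R] - 3
E[R] = 1.0 = 1
E[Y] = -4 * 1 - 3 = -7

-7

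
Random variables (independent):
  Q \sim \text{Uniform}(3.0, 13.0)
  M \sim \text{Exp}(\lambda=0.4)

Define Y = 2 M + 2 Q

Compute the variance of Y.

For independent RVs: Var(aX + bY) = a²Var(X) + b²Var(Y)
Var(Q) = 8.3333333
Var(M) = 6.25
Var(Y) = 2²*8.3333333 + 2²*6.25
= 4*8.3333333 + 4*6.25 = 58.333333

58.333333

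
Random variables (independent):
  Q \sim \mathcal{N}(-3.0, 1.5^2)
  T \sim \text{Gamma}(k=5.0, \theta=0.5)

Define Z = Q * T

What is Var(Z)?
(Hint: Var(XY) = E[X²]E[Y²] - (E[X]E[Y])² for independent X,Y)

Var(XY) = E[X²]E[Y²] - (E[X]E[Y])²
E[Q] = -3, Var(Q) = 2.25
E[T] = 2.5, Var(T) = 1.25
E[Q²] = 2.25 + (-3)² = 11.25
E[T²] = 1.25 + 2.5² = 7.5
Var(Z) = 11.25*7.5 - (-3*2.5)²
= 84.375 - 56.25 = 28.125

28.125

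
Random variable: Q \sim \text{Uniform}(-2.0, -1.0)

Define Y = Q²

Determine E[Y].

Using E[X²] = Var(X) + (E[X])²:
E[Q] = -1.5
Var(Q) = (-1 + 2)^2/12 = 0.083333333
E[Q²] = 0.083333333 + (-1.5)² = 0.083333333 + 2.25 = 2.3333333

2.3333333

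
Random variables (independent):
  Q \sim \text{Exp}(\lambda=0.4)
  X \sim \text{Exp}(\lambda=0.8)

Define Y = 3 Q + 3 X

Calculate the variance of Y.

For independent RVs: Var(aX + bY) = a²Var(X) + b²Var(Y)
Var(Q) = 6.25
Var(X) = 1.5625
Var(Y) = 3²*6.25 + 3²*1.5625
= 9*6.25 + 9*1.5625 = 70.3125

70.3125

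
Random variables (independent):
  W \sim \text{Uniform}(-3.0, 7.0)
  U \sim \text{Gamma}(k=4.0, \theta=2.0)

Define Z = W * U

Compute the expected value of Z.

For independent RVs: E[XY] = E[X]*E[Y]
E[W] = 2
E[U] = 8
E[Z] = 2 * 8 = 16

16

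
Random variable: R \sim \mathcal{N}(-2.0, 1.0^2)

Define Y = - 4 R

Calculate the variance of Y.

For Y = aR + b: Var(Y) = a² * Var(R)
Var(R) = 1.0^2 = 1
Var(Y) = (-4)² * 1 = 16 * 1 = 16

16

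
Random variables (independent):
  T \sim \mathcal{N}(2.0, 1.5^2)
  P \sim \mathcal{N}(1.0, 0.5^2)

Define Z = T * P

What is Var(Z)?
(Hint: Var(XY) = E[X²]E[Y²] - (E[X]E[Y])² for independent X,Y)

Var(XY) = E[X²]E[Y²] - (E[X]E[Y])²
E[T] = 2, Var(T) = 2.25
E[P] = 1, Var(P) = 0.25
E[T²] = 2.25 + 2² = 6.25
E[P²] = 0.25 + 1² = 1.25
Var(Z) = 6.25*1.25 - (2*1)²
= 7.8125 - 4 = 3.8125

3.8125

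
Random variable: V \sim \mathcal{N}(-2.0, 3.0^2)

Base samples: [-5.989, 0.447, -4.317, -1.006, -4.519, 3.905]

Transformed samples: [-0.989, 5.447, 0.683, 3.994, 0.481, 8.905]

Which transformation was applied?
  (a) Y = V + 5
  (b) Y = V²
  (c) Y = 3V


Checking option (a) Y = V + 5:
  V = -5.989 -> Y = -0.989 ✓
  V = 0.447 -> Y = 5.447 ✓
  V = -4.317 -> Y = 0.683 ✓
All samples match this transformation.

(a) V + 5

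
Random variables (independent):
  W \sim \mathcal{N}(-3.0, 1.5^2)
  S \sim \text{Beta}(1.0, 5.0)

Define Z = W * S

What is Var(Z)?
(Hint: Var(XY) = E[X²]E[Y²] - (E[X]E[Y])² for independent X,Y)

Var(XY) = E[X²]E[Y²] - (E[X]E[Y])²
E[W] = -3, Var(W) = 2.25
E[S] = 0.16666667, Var(S) = 0.01984127
E[W²] = 2.25 + (-3)² = 11.25
E[S²] = 0.01984127 + 0.16666667² = 0.047619048
Var(Z) = 11.25*0.047619048 - (-3*0.16666667)²
= 0.53571429 - 0.25 = 0.28571429

0.28571429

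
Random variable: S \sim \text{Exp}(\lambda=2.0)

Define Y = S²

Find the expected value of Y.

Using E[X²] = Var(X) + (E[X])²:
E[S] = 0.5
Var(S) = 1/2.0^2 = 0.25
E[S²] = 0.25 + 0.5² = 0.25 + 0.25 = 0.5

0.5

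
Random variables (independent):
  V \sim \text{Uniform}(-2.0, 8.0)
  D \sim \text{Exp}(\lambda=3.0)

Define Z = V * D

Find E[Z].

For independent RVs: E[XY] = E[X]*E[Y]
E[V] = 3
E[D] = 0.33333333
E[Z] = 3 * 0.33333333 = 1

1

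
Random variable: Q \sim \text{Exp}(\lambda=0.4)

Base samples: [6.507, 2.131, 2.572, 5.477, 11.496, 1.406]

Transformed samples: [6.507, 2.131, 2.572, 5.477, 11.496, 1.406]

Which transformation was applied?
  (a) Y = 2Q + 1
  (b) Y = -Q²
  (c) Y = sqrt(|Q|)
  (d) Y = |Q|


Checking option (d) Y = |Q|:
  Q = 6.507 -> Y = 6.507 ✓
  Q = 2.131 -> Y = 2.131 ✓
  Q = 2.572 -> Y = 2.572 ✓
All samples match this transformation.

(d) |Q|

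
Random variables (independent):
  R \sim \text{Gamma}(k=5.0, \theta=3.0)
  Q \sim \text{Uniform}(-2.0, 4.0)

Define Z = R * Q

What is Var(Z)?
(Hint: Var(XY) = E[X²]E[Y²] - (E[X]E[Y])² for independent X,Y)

Var(XY) = E[X²]E[Y²] - (E[X]E[Y])²
E[R] = 15, Var(R) = 45
E[Q] = 1, Var(Q) = 3
E[R²] = 45 + 15² = 270
E[Q²] = 3 + 1² = 4
Var(Z) = 270*4 - (15*1)²
= 1080 - 225 = 855

855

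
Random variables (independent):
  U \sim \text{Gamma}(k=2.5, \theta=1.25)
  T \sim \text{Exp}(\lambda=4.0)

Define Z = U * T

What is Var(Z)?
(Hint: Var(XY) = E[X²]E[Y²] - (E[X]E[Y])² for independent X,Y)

Var(XY) = E[X²]E[Y²] - (E[X]E[Y])²
E[U] = 3.125, Var(U) = 3.90625
E[T] = 0.25, Var(T) = 0.0625
E[U²] = 3.90625 + 3.125² = 13.671875
E[T²] = 0.0625 + 0.25² = 0.125
Var(Z) = 13.671875*0.125 - (3.125*0.25)²
= 1.7089844 - 0.61035156 = 1.0986328

1.0986328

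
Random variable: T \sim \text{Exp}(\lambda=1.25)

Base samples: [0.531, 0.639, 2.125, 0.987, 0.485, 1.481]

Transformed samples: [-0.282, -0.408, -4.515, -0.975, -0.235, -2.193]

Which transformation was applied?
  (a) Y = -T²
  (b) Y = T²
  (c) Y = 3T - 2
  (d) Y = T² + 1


Checking option (a) Y = -T²:
  T = 0.531 -> Y = -0.282 ✓
  T = 0.639 -> Y = -0.408 ✓
  T = 2.125 -> Y = -4.515 ✓
All samples match this transformation.

(a) -T²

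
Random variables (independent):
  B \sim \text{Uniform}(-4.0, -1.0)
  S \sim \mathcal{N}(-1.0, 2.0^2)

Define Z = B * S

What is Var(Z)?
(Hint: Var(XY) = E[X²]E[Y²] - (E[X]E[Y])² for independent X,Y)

Var(XY) = E[X²]E[Y²] - (E[X]E[Y])²
E[B] = -2.5, Var(B) = 0.75
E[S] = -1, Var(S) = 4
E[B²] = 0.75 + (-2.5)² = 7
E[S²] = 4 + (-1)² = 5
Var(Z) = 7*5 - (-2.5*(-1))²
= 35 - 6.25 = 28.75

28.75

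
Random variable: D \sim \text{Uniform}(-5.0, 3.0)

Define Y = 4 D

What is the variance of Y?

For Y = aD + b: Var(Y) = a² * Var(D)
Var(D) = (3 + 5)^2/12 = 5.3333333
Var(Y) = 4² * 5.3333333 = 16 * 5.3333333 = 85.333333

85.333333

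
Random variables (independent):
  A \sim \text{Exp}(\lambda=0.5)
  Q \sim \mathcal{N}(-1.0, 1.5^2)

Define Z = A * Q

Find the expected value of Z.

For independent RVs: E[XY] = E[X]*E[Y]
E[A] = 2
E[Q] = -1
E[Z] = 2 * (-1) = -2

-2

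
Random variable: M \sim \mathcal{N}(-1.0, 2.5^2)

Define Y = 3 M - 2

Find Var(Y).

For Y = aM + b: Var(Y) = a² * Var(M)
Var(M) = 2.5^2 = 6.25
Var(Y) = 3² * 6.25 = 9 * 6.25 = 56.25

56.25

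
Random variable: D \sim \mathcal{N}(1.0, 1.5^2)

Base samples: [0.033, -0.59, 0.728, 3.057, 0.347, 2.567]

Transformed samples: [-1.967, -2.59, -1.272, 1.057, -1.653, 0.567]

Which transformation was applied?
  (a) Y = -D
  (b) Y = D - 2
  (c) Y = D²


Checking option (b) Y = D - 2:
  D = 0.033 -> Y = -1.967 ✓
  D = -0.59 -> Y = -2.59 ✓
  D = 0.728 -> Y = -1.272 ✓
All samples match this transformation.

(b) D - 2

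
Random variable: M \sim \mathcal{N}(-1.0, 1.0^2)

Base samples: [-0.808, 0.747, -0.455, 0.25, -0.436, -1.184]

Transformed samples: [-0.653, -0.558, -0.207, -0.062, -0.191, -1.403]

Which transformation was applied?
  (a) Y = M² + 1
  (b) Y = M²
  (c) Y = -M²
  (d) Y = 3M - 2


Checking option (c) Y = -M²:
  M = -0.808 -> Y = -0.653 ✓
  M = 0.747 -> Y = -0.558 ✓
  M = -0.455 -> Y = -0.207 ✓
All samples match this transformation.

(c) -M²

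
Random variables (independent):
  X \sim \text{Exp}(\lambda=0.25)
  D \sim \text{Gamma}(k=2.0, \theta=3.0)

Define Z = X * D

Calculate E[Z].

For independent RVs: E[XY] = E[X]*E[Y]
E[X] = 4
E[D] = 6
E[Z] = 4 * 6 = 24

24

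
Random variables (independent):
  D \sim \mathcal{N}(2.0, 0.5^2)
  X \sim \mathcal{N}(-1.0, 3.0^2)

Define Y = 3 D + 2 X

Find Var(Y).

For independent RVs: Var(aX + bY) = a²Var(X) + b²Var(Y)
Var(D) = 0.25
Var(X) = 9
Var(Y) = 3²*0.25 + 2²*9
= 9*0.25 + 4*9 = 38.25

38.25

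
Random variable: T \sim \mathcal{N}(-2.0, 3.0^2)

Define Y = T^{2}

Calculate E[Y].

E[Y] = 1*E[T²]
E[T] = -2
E[T²] = Var(T) + (E[T])² = 9 + 4 = 13
E[Y] = 1*13 = 13

13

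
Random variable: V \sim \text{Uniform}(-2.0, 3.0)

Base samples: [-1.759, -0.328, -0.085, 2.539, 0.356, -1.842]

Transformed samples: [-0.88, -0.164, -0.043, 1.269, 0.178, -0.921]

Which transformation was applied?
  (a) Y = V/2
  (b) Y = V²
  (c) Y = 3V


Checking option (a) Y = V/2:
  V = -1.759 -> Y = -0.88 ✓
  V = -0.328 -> Y = -0.164 ✓
  V = -0.085 -> Y = -0.043 ✓
All samples match this transformation.

(a) V/2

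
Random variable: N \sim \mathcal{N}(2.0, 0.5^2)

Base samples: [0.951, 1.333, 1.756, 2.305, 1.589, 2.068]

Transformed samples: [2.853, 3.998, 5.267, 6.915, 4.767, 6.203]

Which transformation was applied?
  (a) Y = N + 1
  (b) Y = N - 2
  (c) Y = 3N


Checking option (c) Y = 3N:
  N = 0.951 -> Y = 2.853 ✓
  N = 1.333 -> Y = 3.998 ✓
  N = 1.756 -> Y = 5.267 ✓
All samples match this transformation.

(c) 3N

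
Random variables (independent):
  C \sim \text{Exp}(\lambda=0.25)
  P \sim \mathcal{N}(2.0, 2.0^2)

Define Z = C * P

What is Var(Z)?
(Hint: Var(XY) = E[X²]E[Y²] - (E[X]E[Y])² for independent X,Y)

Var(XY) = E[X²]E[Y²] - (E[X]E[Y])²
E[C] = 4, Var(C) = 16
E[P] = 2, Var(P) = 4
E[C²] = 16 + 4² = 32
E[P²] = 4 + 2² = 8
Var(Z) = 32*8 - (4*2)²
= 256 - 64 = 192

192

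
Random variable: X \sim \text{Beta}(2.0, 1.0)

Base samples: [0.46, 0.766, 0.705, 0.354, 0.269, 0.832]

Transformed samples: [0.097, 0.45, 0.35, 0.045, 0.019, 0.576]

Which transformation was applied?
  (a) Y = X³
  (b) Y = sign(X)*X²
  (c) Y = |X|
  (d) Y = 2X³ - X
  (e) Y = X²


Checking option (a) Y = X³:
  X = 0.46 -> Y = 0.097 ✓
  X = 0.766 -> Y = 0.45 ✓
  X = 0.705 -> Y = 0.35 ✓
All samples match this transformation.

(a) X³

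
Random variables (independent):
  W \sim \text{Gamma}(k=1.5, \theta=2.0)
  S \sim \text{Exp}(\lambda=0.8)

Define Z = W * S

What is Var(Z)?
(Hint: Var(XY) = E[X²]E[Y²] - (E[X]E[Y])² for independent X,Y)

Var(XY) = E[X²]E[Y²] - (E[X]E[Y])²
E[W] = 3, Var(W) = 6
E[S] = 1.25, Var(S) = 1.5625
E[W²] = 6 + 3² = 15
E[S²] = 1.5625 + 1.25² = 3.125
Var(Z) = 15*3.125 - (3*1.25)²
= 46.875 - 14.0625 = 32.8125

32.8125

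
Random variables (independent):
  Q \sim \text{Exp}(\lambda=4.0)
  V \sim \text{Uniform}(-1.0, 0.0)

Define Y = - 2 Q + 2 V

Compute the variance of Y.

For independent RVs: Var(aX + bY) = a²Var(X) + b²Var(Y)
Var(Q) = 0.0625
Var(V) = 0.083333333
Var(Y) = (-2)²*0.0625 + 2²*0.083333333
= 4*0.0625 + 4*0.083333333 = 0.58333333

0.58333333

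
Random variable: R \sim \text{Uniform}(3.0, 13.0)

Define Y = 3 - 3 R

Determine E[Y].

For Y = -3R + 3:
E[Y] = -3 * E[R] + 3
E[R] = (3 + 13)/2 = 8
E[Y] = -3 * 8 + 3 = -21

-21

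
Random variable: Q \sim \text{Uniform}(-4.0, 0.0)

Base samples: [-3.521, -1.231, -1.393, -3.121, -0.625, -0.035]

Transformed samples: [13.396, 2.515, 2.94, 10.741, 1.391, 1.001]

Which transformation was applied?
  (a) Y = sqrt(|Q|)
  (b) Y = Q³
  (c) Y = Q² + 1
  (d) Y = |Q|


Checking option (c) Y = Q² + 1:
  Q = -3.521 -> Y = 13.396 ✓
  Q = -1.231 -> Y = 2.515 ✓
  Q = -1.393 -> Y = 2.94 ✓
All samples match this transformation.

(c) Q² + 1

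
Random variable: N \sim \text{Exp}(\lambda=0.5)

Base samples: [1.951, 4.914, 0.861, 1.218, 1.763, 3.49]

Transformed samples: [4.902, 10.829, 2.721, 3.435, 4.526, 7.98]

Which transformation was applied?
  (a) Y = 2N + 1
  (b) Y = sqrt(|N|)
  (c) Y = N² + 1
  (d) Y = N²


Checking option (a) Y = 2N + 1:
  N = 1.951 -> Y = 4.902 ✓
  N = 4.914 -> Y = 10.829 ✓
  N = 0.861 -> Y = 2.721 ✓
All samples match this transformation.

(a) 2N + 1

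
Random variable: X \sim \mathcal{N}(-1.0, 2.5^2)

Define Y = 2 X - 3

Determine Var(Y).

For Y = aX + b: Var(Y) = a² * Var(X)
Var(X) = 2.5^2 = 6.25
Var(Y) = 2² * 6.25 = 4 * 6.25 = 25

25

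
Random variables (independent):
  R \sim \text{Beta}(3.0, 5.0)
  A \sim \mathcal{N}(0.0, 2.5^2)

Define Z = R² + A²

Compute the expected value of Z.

E[Z] = E[R²] + E[A²]
E[R²] = Var(R) + E[R]² = 0.026041667 + 0.140625 = 0.16666667
E[A²] = Var(A) + E[A]² = 6.25 + 0 = 6.25
E[Z] = 0.16666667 + 6.25 = 6.4166667

6.4166667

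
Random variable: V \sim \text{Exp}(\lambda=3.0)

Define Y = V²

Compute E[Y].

Using E[X²] = Var(X) + (E[X])²:
E[V] = 0.33333333
Var(V) = 1/3.0^2 = 0.11111111
E[V²] = 0.11111111 + 0.33333333² = 0.11111111 + 0.11111111 = 0.22222222

0.22222222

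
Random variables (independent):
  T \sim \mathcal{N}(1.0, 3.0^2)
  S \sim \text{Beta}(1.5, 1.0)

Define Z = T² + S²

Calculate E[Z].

E[Z] = E[T²] + E[S²]
E[T²] = Var(T) + E[T]² = 9 + 1 = 10
E[S²] = Var(S) + E[S]² = 0.068571429 + 0.36 = 0.42857143
E[Z] = 10 + 0.42857143 = 10.428571

10.428571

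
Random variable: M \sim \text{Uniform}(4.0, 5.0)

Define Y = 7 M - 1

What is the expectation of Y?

For Y = 7M - 1:
E[Y] = 7 * E[M] - 1
E[M] = (4 + 5)/2 = 4.5
E[Y] = 7 * 4.5 - 1 = 30.5

30.5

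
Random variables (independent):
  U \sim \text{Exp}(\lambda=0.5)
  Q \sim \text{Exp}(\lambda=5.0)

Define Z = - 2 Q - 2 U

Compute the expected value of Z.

E[Z] = -2*E[U] - 2*E[Q]
E[U] = 2
E[Q] = 0.2
E[Z] = -2*2 - 2*0.2 = -4.4

-4.4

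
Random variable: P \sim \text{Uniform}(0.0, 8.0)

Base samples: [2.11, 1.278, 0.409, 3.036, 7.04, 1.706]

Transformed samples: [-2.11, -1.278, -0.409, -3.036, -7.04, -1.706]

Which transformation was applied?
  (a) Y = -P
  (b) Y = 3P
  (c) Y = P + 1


Checking option (a) Y = -P:
  P = 2.11 -> Y = -2.11 ✓
  P = 1.278 -> Y = -1.278 ✓
  P = 0.409 -> Y = -0.409 ✓
All samples match this transformation.

(a) -P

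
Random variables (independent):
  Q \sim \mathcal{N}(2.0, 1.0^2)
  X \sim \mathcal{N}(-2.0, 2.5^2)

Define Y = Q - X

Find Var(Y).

For independent RVs: Var(aX + bY) = a²Var(X) + b²Var(Y)
Var(Q) = 1
Var(X) = 6.25
Var(Y) = 1²*1 + (-1)²*6.25
= 1*1 + 1*6.25 = 7.25

7.25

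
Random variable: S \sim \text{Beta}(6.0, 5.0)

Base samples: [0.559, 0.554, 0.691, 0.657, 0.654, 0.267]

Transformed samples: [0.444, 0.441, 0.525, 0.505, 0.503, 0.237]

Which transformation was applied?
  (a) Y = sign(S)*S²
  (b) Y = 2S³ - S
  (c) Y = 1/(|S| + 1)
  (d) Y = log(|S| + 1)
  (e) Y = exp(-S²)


Checking option (d) Y = log(|S| + 1):
  S = 0.559 -> Y = 0.444 ✓
  S = 0.554 -> Y = 0.441 ✓
  S = 0.691 -> Y = 0.525 ✓
All samples match this transformation.

(d) log(|S| + 1)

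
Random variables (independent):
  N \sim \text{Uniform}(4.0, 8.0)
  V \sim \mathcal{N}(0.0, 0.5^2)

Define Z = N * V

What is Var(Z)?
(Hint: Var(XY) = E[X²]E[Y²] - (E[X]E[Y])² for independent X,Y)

Var(XY) = E[X²]E[Y²] - (E[X]E[Y])²
E[N] = 6, Var(N) = 1.3333333
E[V] = 0, Var(V) = 0.25
E[N²] = 1.3333333 + 6² = 37.333333
E[V²] = 0.25 + 0² = 0.25
Var(Z) = 37.333333*0.25 - (6*0)²
= 9.3333333 - 0 = 9.3333333

9.3333333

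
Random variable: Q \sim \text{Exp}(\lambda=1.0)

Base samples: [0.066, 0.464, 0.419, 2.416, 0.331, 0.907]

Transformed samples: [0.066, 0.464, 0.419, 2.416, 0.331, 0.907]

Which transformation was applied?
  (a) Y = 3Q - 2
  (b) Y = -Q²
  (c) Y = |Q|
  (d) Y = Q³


Checking option (c) Y = |Q|:
  Q = 0.066 -> Y = 0.066 ✓
  Q = 0.464 -> Y = 0.464 ✓
  Q = 0.419 -> Y = 0.419 ✓
All samples match this transformation.

(c) |Q|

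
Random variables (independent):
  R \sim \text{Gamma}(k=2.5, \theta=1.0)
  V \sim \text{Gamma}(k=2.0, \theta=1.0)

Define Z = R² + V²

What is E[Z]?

E[Z] = E[R²] + E[V²]
E[R²] = Var(R) + E[R]² = 2.5 + 6.25 = 8.75
E[V²] = Var(V) + E[V]² = 2 + 4 = 6
E[Z] = 8.75 + 6 = 14.75

14.75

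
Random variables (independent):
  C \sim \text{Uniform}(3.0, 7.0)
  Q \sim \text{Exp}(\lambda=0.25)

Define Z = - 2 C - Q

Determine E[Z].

E[Z] = -2*E[C] - 1*E[Q]
E[C] = 5
E[Q] = 4
E[Z] = -2*5 - 1*4 = -14

-14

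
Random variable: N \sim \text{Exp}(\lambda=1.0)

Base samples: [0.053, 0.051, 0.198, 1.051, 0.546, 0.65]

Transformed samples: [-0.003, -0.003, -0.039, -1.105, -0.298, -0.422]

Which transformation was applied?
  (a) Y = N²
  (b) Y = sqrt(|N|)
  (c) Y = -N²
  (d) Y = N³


Checking option (c) Y = -N²:
  N = 0.053 -> Y = -0.003 ✓
  N = 0.051 -> Y = -0.003 ✓
  N = 0.198 -> Y = -0.039 ✓
All samples match this transformation.

(c) -N²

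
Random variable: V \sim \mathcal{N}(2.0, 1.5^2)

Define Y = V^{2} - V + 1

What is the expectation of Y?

E[Y] = 1*E[V²] - 1*E[V] + 1
E[V] = 2
E[V²] = Var(V) + (E[V])² = 2.25 + 4 = 6.25
E[Y] = 1*6.25 - 1*2 + 1 = 5.25

5.25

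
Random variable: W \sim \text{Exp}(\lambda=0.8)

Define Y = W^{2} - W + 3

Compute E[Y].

E[Y] = 1*E[W²] - 1*E[W] + 3
E[W] = 1.25
E[W²] = Var(W) + (E[W])² = 1.5625 + 1.5625 = 3.125
E[Y] = 1*3.125 - 1*1.25 + 3 = 4.875

4.875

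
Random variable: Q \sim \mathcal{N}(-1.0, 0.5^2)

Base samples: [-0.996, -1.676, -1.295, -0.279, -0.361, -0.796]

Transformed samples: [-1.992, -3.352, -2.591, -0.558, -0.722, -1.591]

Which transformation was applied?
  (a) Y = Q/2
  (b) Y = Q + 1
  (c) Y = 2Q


Checking option (c) Y = 2Q:
  Q = -0.996 -> Y = -1.992 ✓
  Q = -1.676 -> Y = -3.352 ✓
  Q = -1.295 -> Y = -2.591 ✓
All samples match this transformation.

(c) 2Q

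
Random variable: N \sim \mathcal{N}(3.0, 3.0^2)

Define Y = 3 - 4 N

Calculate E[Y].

For Y = -4N + 3:
E[Y] = -4 * E[N] + 3
E[N] = 3.0 = 3
E[Y] = -4 * 3 + 3 = -9

-9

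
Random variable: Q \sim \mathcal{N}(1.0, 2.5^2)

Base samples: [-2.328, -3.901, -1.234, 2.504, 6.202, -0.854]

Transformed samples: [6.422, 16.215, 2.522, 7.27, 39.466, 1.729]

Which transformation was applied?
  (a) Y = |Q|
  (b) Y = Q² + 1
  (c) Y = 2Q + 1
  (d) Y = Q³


Checking option (b) Y = Q² + 1:
  Q = -2.328 -> Y = 6.422 ✓
  Q = -3.901 -> Y = 16.215 ✓
  Q = -1.234 -> Y = 2.522 ✓
All samples match this transformation.

(b) Q² + 1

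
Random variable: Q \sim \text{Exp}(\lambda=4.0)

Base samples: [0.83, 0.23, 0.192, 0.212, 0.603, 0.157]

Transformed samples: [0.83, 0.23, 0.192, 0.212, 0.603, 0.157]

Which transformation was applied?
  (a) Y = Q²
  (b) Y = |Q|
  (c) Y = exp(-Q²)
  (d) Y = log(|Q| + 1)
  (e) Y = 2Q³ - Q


Checking option (b) Y = |Q|:
  Q = 0.83 -> Y = 0.83 ✓
  Q = 0.23 -> Y = 0.23 ✓
  Q = 0.192 -> Y = 0.192 ✓
All samples match this transformation.

(b) |Q|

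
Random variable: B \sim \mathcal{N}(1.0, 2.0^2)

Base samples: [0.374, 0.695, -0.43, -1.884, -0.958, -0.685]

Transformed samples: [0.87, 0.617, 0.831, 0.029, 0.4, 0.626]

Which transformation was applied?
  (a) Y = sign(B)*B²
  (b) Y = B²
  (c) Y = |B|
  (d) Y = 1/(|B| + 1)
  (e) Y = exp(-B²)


Checking option (e) Y = exp(-B²):
  B = 0.374 -> Y = 0.87 ✓
  B = 0.695 -> Y = 0.617 ✓
  B = -0.43 -> Y = 0.831 ✓
All samples match this transformation.

(e) exp(-B²)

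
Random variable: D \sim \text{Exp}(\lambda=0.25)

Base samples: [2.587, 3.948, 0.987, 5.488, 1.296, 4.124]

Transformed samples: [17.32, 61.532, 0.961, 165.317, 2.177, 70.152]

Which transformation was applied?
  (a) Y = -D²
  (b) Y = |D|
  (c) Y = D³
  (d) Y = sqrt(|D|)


Checking option (c) Y = D³:
  D = 2.587 -> Y = 17.32 ✓
  D = 3.948 -> Y = 61.532 ✓
  D = 0.987 -> Y = 0.961 ✓
All samples match this transformation.

(c) D³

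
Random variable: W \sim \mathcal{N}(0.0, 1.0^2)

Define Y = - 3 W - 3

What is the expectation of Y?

For Y = -3W - 3:
E[Y] = -3 * E[W] - 3
E[W] = 0.0 = 0
E[Y] = -3 * 0 - 3 = -3

-3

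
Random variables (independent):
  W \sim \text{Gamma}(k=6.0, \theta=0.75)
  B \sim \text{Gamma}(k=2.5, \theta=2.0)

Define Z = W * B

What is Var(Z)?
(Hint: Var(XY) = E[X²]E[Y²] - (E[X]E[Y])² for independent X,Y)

Var(XY) = E[X²]E[Y²] - (E[X]E[Y])²
E[W] = 4.5, Var(W) = 3.375
E[B] = 5, Var(B) = 10
E[W²] = 3.375 + 4.5² = 23.625
E[B²] = 10 + 5² = 35
Var(Z) = 23.625*35 - (4.5*5)²
= 826.875 - 506.25 = 320.625

320.625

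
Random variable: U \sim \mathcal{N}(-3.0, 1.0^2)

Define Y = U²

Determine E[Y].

E[U²] = Var(U) + (E[U])² = 1 + 9 = 10

10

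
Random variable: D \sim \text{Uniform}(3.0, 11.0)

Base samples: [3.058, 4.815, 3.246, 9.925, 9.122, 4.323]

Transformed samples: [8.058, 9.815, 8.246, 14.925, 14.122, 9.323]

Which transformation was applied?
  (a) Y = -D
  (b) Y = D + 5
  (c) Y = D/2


Checking option (b) Y = D + 5:
  D = 3.058 -> Y = 8.058 ✓
  D = 4.815 -> Y = 9.815 ✓
  D = 3.246 -> Y = 8.246 ✓
All samples match this transformation.

(b) D + 5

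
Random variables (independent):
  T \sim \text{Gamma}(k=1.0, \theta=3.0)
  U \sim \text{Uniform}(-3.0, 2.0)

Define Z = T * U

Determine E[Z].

For independent RVs: E[XY] = E[X]*E[Y]
E[T] = 3
E[U] = -0.5
E[Z] = 3 * (-0.5) = -1.5

-1.5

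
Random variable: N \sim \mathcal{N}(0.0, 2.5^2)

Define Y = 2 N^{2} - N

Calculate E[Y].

E[Y] = 2*E[N²] - 1*E[N]
E[N] = 0
E[N²] = Var(N) + (E[N])² = 6.25 + 0 = 6.25
E[Y] = 2*6.25 - 1*0 = 12.5

12.5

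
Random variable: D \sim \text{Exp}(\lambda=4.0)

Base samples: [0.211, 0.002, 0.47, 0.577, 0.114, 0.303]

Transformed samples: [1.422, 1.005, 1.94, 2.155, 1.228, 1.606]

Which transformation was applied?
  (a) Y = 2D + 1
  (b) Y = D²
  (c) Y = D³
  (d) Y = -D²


Checking option (a) Y = 2D + 1:
  D = 0.211 -> Y = 1.422 ✓
  D = 0.002 -> Y = 1.005 ✓
  D = 0.47 -> Y = 1.94 ✓
All samples match this transformation.

(a) 2D + 1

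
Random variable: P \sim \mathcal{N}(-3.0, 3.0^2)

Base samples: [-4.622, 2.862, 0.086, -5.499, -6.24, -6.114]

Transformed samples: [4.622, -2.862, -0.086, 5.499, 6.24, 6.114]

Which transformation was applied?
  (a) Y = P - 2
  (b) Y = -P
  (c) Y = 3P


Checking option (b) Y = -P:
  P = -4.622 -> Y = 4.622 ✓
  P = 2.862 -> Y = -2.862 ✓
  P = 0.086 -> Y = -0.086 ✓
All samples match this transformation.

(b) -P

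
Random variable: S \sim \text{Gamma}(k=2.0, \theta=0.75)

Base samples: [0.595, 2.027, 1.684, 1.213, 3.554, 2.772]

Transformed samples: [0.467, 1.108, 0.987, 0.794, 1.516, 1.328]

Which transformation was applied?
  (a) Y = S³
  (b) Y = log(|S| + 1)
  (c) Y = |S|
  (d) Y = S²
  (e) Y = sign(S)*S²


Checking option (b) Y = log(|S| + 1):
  S = 0.595 -> Y = 0.467 ✓
  S = 2.027 -> Y = 1.108 ✓
  S = 1.684 -> Y = 0.987 ✓
All samples match this transformation.

(b) log(|S| + 1)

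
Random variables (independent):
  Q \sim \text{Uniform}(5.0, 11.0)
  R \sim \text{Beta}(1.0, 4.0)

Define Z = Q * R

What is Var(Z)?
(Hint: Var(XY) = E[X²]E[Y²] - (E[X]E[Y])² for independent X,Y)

Var(XY) = E[X²]E[Y²] - (E[X]E[Y])²
E[Q] = 8, Var(Q) = 3
E[R] = 0.2, Var(R) = 0.026666667
E[Q²] = 3 + 8² = 67
E[R²] = 0.026666667 + 0.2² = 0.066666667
Var(Z) = 67*0.066666667 - (8*0.2)²
= 4.4666667 - 2.56 = 1.9066667

1.9066667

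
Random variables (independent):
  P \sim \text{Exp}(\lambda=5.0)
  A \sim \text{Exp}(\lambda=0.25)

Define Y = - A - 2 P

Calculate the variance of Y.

For independent RVs: Var(aX + bY) = a²Var(X) + b²Var(Y)
Var(P) = 0.04
Var(A) = 16
Var(Y) = (-2)²*0.04 + (-1)²*16
= 4*0.04 + 1*16 = 16.16

16.16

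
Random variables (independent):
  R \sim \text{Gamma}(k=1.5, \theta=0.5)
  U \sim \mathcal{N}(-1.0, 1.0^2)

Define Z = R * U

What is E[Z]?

For independent RVs: E[XY] = E[X]*E[Y]
E[R] = 0.75
E[U] = -1
E[Z] = 0.75 * (-1) = -0.75

-0.75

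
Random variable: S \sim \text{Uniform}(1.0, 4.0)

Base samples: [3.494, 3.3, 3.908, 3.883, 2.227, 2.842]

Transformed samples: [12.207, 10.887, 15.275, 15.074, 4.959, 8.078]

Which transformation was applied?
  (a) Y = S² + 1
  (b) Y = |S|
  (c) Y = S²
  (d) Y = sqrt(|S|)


Checking option (c) Y = S²:
  S = 3.494 -> Y = 12.207 ✓
  S = 3.3 -> Y = 10.887 ✓
  S = 3.908 -> Y = 15.275 ✓
All samples match this transformation.

(c) S²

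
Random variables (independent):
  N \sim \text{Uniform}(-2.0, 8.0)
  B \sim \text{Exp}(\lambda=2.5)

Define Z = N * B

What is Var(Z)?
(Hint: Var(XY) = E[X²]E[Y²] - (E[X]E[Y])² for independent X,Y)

Var(XY) = E[X²]E[Y²] - (E[X]E[Y])²
E[N] = 3, Var(N) = 8.3333333
E[B] = 0.4, Var(B) = 0.16
E[N²] = 8.3333333 + 3² = 17.333333
E[B²] = 0.16 + 0.4² = 0.32
Var(Z) = 17.333333*0.32 - (3*0.4)²
= 5.5466667 - 1.44 = 4.1066667

4.1066667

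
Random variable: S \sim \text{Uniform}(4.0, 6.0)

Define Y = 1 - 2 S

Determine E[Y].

For Y = -2S + 1:
E[Y] = -2 * E[S] + 1
E[S] = (4 + 6)/2 = 5
E[Y] = -2 * 5 + 1 = -9

-9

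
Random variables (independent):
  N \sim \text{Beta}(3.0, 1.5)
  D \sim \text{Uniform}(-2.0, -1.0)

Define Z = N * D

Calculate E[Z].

For independent RVs: E[XY] = E[X]*E[Y]
E[N] = 0.66666667
E[D] = -1.5
E[Z] = 0.66666667 * (-1.5) = -1

-1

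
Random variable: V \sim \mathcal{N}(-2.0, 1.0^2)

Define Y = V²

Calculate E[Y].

Using E[X²] = Var(X) + (E[X])²:
E[V] = -2
Var(V) = 1.0^2 = 1
E[V²] = 1 + (-2)² = 1 + 4 = 5

5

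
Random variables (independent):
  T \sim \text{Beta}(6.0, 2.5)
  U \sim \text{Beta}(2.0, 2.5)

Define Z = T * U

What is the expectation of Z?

For independent RVs: E[XY] = E[X]*E[Y]
E[T] = 0.70588235
E[U] = 0.44444444
E[Z] = 0.70588235 * 0.44444444 = 0.31372549

0.31372549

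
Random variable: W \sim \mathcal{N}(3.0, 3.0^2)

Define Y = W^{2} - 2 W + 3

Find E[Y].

E[Y] = 1*E[W²] - 2*E[W] + 3
E[W] = 3
E[W²] = Var(W) + (E[W])² = 9 + 9 = 18
E[Y] = 1*18 - 2*3 + 3 = 15

15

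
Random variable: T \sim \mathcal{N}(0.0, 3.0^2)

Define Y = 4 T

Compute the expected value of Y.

For Y = 4T:
E[Y] = 4 * E[T]
E[T] = 0.0 = 0
E[Y] = 4 * 0 = 0

0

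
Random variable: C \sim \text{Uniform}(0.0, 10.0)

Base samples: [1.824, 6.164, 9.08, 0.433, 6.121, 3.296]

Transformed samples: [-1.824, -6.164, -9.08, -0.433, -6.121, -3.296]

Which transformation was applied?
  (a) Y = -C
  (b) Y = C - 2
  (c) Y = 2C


Checking option (a) Y = -C:
  C = 1.824 -> Y = -1.824 ✓
  C = 6.164 -> Y = -6.164 ✓
  C = 9.08 -> Y = -9.08 ✓
All samples match this transformation.

(a) -C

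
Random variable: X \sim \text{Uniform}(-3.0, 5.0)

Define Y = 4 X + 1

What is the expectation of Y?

For Y = 4X + 1:
E[Y] = 4 * E[X] + 1
E[X] = (-3 + 5)/2 = 1
E[Y] = 4 * 1 + 1 = 5

5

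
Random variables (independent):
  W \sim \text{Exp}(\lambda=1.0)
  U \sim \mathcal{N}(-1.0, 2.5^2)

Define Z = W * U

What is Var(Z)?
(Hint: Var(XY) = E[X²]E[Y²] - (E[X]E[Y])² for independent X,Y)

Var(XY) = E[X²]E[Y²] - (E[X]E[Y])²
E[W] = 1, Var(W) = 1
E[U] = -1, Var(U) = 6.25
E[W²] = 1 + 1² = 2
E[U²] = 6.25 + (-1)² = 7.25
Var(Z) = 2*7.25 - (1*(-1))²
= 14.5 - 1 = 13.5

13.5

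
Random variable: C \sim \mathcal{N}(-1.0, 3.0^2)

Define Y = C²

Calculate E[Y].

E[C²] = Var(C) + (E[C])² = 9 + 1 = 10

10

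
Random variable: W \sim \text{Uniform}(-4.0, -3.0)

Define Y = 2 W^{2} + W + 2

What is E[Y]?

E[Y] = 2*E[W²] + 1*E[W] + 2
E[W] = -3.5
E[W²] = Var(W) + (E[W])² = 0.083333333 + 12.25 = 12.333333
E[Y] = 2*12.333333 + 1*(-3.5) + 2 = 23.166667

23.166667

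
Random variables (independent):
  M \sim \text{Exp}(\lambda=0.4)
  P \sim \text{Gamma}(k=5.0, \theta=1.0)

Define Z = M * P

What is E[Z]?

For independent RVs: E[XY] = E[X]*E[Y]
E[M] = 2.5
E[P] = 5
E[Z] = 2.5 * 5 = 12.5

12.5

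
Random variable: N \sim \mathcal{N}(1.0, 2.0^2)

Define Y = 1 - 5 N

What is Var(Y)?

For Y = aN + b: Var(Y) = a² * Var(N)
Var(N) = 2.0^2 = 4
Var(Y) = (-5)² * 4 = 25 * 4 = 100

100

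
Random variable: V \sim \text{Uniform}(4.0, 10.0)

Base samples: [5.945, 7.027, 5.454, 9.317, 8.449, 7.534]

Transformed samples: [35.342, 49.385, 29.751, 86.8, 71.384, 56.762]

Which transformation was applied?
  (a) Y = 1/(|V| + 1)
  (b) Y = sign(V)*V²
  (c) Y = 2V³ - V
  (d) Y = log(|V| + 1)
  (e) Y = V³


Checking option (b) Y = sign(V)*V²:
  V = 5.945 -> Y = 35.342 ✓
  V = 7.027 -> Y = 49.385 ✓
  V = 5.454 -> Y = 29.751 ✓
All samples match this transformation.

(b) sign(V)*V²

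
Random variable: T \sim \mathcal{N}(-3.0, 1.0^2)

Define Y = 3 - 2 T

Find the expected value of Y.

For Y = -2T + 3:
E[Y] = -2 * E[T] + 3
E[T] = -3.0 = -3
E[Y] = -2 * (-3) + 3 = 9

9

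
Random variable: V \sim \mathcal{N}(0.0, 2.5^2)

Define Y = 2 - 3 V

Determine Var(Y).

For Y = aV + b: Var(Y) = a² * Var(V)
Var(V) = 2.5^2 = 6.25
Var(Y) = (-3)² * 6.25 = 9 * 6.25 = 56.25

56.25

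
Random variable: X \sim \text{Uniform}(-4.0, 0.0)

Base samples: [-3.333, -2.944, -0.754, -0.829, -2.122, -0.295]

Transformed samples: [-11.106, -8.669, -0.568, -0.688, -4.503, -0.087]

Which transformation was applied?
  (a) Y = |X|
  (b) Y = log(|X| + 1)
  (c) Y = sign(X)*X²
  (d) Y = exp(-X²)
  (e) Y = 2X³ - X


Checking option (c) Y = sign(X)*X²:
  X = -3.333 -> Y = -11.106 ✓
  X = -2.944 -> Y = -8.669 ✓
  X = -0.754 -> Y = -0.568 ✓
All samples match this transformation.

(c) sign(X)*X²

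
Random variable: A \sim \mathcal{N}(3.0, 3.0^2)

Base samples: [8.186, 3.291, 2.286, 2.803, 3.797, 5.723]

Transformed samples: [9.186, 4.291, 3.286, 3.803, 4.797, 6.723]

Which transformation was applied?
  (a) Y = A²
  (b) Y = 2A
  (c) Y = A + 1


Checking option (c) Y = A + 1:
  A = 8.186 -> Y = 9.186 ✓
  A = 3.291 -> Y = 4.291 ✓
  A = 2.286 -> Y = 3.286 ✓
All samples match this transformation.

(c) A + 1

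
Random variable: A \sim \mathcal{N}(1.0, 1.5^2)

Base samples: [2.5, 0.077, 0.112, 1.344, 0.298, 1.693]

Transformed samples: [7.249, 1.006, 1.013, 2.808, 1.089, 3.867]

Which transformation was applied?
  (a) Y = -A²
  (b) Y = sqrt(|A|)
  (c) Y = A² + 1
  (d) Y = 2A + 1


Checking option (c) Y = A² + 1:
  A = 2.5 -> Y = 7.249 ✓
  A = 0.077 -> Y = 1.006 ✓
  A = 0.112 -> Y = 1.013 ✓
All samples match this transformation.

(c) A² + 1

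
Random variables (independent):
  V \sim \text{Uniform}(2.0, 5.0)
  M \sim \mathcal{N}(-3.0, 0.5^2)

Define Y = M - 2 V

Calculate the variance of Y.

For independent RVs: Var(aX + bY) = a²Var(X) + b²Var(Y)
Var(V) = 0.75
Var(M) = 0.25
Var(Y) = (-2)²*0.75 + 1²*0.25
= 4*0.75 + 1*0.25 = 3.25

3.25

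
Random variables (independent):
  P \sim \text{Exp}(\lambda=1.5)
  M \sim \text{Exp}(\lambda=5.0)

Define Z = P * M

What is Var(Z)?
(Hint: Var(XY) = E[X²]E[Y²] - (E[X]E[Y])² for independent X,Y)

Var(XY) = E[X²]E[Y²] - (E[X]E[Y])²
E[P] = 0.66666667, Var(P) = 0.44444444
E[M] = 0.2, Var(M) = 0.04
E[P²] = 0.44444444 + 0.66666667² = 0.88888889
E[M²] = 0.04 + 0.2² = 0.08
Var(Z) = 0.88888889*0.08 - (0.66666667*0.2)²
= 0.071111111 - 0.017777778 = 0.053333333

0.053333333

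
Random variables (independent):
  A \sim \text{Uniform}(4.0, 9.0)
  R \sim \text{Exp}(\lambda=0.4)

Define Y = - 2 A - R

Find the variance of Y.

For independent RVs: Var(aX + bY) = a²Var(X) + b²Var(Y)
Var(A) = 2.0833333
Var(R) = 6.25
Var(Y) = (-2)²*2.0833333 + (-1)²*6.25
= 4*2.0833333 + 1*6.25 = 14.583333

14.583333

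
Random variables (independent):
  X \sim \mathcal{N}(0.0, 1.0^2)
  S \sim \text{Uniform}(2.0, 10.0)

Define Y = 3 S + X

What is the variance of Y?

For independent RVs: Var(aX + bY) = a²Var(X) + b²Var(Y)
Var(X) = 1
Var(S) = 5.3333333
Var(Y) = 1²*1 + 3²*5.3333333
= 1*1 + 9*5.3333333 = 49

49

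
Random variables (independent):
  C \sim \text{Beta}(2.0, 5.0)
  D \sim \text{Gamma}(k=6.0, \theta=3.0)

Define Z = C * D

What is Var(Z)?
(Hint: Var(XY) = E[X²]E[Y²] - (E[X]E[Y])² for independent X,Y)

Var(XY) = E[X²]E[Y²] - (E[X]E[Y])²
E[C] = 0.28571429, Var(C) = 0.025510204
E[D] = 18, Var(D) = 54
E[C²] = 0.025510204 + 0.28571429² = 0.10714286
E[D²] = 54 + 18² = 378
Var(Z) = 0.10714286*378 - (0.28571429*18)²
= 40.5 - 26.44898 = 14.05102

14.05102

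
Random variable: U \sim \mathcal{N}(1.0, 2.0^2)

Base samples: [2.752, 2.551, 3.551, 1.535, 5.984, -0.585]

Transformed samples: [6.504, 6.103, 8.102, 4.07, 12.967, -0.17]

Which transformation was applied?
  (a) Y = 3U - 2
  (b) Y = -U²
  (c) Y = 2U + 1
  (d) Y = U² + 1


Checking option (c) Y = 2U + 1:
  U = 2.752 -> Y = 6.504 ✓
  U = 2.551 -> Y = 6.103 ✓
  U = 3.551 -> Y = 8.102 ✓
All samples match this transformation.

(c) 2U + 1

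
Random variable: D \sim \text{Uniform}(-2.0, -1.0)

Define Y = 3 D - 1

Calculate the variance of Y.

For Y = aD + b: Var(Y) = a² * Var(D)
Var(D) = (-1 + 2)^2/12 = 0.083333333
Var(Y) = 3² * 0.083333333 = 9 * 0.083333333 = 0.75

0.75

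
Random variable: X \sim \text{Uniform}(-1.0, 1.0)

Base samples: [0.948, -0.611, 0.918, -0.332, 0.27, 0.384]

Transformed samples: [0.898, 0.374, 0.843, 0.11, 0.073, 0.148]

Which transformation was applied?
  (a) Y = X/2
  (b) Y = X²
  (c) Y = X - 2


Checking option (b) Y = X²:
  X = 0.948 -> Y = 0.898 ✓
  X = -0.611 -> Y = 0.374 ✓
  X = 0.918 -> Y = 0.843 ✓
All samples match this transformation.

(b) X²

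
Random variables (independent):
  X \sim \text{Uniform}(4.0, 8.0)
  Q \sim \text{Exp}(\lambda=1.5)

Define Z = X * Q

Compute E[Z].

For independent RVs: E[XY] = E[X]*E[Y]
E[X] = 6
E[Q] = 0.66666667
E[Z] = 6 * 0.66666667 = 4

4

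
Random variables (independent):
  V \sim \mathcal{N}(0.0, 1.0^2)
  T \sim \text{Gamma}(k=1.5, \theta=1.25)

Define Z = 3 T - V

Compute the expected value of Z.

E[Z] = -1*E[V] + 3*E[T]
E[V] = 0
E[T] = 1.875
E[Z] = -1*0 + 3*1.875 = 5.625

5.625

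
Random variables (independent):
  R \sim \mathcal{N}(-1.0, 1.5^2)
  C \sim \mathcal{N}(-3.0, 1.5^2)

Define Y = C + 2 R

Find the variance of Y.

For independent RVs: Var(aX + bY) = a²Var(X) + b²Var(Y)
Var(R) = 2.25
Var(C) = 2.25
Var(Y) = 2²*2.25 + 1²*2.25
= 4*2.25 + 1*2.25 = 11.25

11.25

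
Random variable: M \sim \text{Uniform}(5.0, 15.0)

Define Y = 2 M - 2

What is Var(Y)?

For Y = aM + b: Var(Y) = a² * Var(M)
Var(M) = (15 - 5)^2/12 = 8.3333333
Var(Y) = 2² * 8.3333333 = 4 * 8.3333333 = 33.333333

33.333333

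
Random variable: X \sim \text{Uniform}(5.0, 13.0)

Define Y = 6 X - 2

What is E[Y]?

For Y = 6X - 2:
E[Y] = 6 * E[X] - 2
E[X] = (5 + 13)/2 = 9
E[Y] = 6 * 9 - 2 = 52

52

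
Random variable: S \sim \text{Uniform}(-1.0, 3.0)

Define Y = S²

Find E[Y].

E[S²] = Var(S) + (E[S])² = 1.3333333 + 1 = 2.3333333

2.3333333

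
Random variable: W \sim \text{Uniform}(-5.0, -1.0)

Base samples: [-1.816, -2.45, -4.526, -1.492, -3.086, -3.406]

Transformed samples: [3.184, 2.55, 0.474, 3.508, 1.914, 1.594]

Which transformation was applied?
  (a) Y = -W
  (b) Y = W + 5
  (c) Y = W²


Checking option (b) Y = W + 5:
  W = -1.816 -> Y = 3.184 ✓
  W = -2.45 -> Y = 2.55 ✓
  W = -4.526 -> Y = 0.474 ✓
All samples match this transformation.

(b) W + 5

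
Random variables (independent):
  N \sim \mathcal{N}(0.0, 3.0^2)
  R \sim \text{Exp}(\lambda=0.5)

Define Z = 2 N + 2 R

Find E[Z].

E[Z] = 2*E[N] + 2*E[R]
E[N] = 0
E[R] = 2
E[Z] = 2*0 + 2*2 = 4

4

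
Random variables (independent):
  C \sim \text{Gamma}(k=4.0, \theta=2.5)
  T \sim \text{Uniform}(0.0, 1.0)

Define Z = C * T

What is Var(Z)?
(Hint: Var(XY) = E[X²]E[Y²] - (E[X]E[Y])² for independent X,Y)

Var(XY) = E[X²]E[Y²] - (E[X]E[Y])²
E[C] = 10, Var(C) = 25
E[T] = 0.5, Var(T) = 0.083333333
E[C²] = 25 + 10² = 125
E[T²] = 0.083333333 + 0.5² = 0.33333333
Var(Z) = 125*0.33333333 - (10*0.5)²
= 41.666667 - 25 = 16.666667

16.666667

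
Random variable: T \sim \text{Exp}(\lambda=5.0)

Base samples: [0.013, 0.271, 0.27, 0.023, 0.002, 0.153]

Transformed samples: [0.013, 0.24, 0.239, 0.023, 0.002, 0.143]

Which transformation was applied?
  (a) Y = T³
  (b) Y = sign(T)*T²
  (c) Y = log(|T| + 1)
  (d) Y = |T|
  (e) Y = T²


Checking option (c) Y = log(|T| + 1):
  T = 0.013 -> Y = 0.013 ✓
  T = 0.271 -> Y = 0.24 ✓
  T = 0.27 -> Y = 0.239 ✓
All samples match this transformation.

(c) log(|T| + 1)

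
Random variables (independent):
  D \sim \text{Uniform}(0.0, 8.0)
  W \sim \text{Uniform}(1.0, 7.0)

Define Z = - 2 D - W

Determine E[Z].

E[Z] = -2*E[D] - 1*E[W]
E[D] = 4
E[W] = 4
E[Z] = -2*4 - 1*4 = -12

-12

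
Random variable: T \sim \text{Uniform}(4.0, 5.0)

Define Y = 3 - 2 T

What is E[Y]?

For Y = -2T + 3:
E[Y] = -2 * E[T] + 3
E[T] = (4 + 5)/2 = 4.5
E[Y] = -2 * 4.5 + 3 = -6

-6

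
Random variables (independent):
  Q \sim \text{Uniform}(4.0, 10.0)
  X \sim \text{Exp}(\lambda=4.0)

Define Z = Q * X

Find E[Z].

For independent RVs: E[XY] = E[X]*E[Y]
E[Q] = 7
E[X] = 0.25
E[Z] = 7 * 0.25 = 1.75

1.75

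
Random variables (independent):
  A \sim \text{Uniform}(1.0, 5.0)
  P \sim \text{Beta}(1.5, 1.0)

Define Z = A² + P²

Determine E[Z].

E[Z] = E[A²] + E[P²]
E[A²] = Var(A) + E[A]² = 1.3333333 + 9 = 10.333333
E[P²] = Var(P) + E[P]² = 0.068571429 + 0.36 = 0.42857143
E[Z] = 10.333333 + 0.42857143 = 10.761905

10.761905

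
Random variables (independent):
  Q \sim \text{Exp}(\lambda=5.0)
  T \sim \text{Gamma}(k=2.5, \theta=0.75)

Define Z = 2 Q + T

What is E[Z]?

E[Z] = 2*E[Q] + 1*E[T]
E[Q] = 0.2
E[T] = 1.875
E[Z] = 2*0.2 + 1*1.875 = 2.275

2.275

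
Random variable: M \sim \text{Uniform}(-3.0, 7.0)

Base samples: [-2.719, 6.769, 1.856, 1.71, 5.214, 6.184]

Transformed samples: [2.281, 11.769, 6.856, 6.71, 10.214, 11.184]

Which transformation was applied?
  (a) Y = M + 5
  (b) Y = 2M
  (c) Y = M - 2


Checking option (a) Y = M + 5:
  M = -2.719 -> Y = 2.281 ✓
  M = 6.769 -> Y = 11.769 ✓
  M = 1.856 -> Y = 6.856 ✓
All samples match this transformation.

(a) M + 5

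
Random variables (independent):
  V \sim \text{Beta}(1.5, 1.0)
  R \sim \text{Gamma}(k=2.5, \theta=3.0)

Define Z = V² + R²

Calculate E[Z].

E[Z] = E[V²] + E[R²]
E[V²] = Var(V) + E[V]² = 0.068571429 + 0.36 = 0.42857143
E[R²] = Var(R) + E[R]² = 22.5 + 56.25 = 78.75
E[Z] = 0.42857143 + 78.75 = 79.178571

79.178571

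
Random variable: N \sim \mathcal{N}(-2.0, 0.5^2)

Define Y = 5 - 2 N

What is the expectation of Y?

For Y = -2N + 5:
E[Y] = -2 * E[N] + 5
E[N] = -2.0 = -2
E[Y] = -2 * (-2) + 5 = 9

9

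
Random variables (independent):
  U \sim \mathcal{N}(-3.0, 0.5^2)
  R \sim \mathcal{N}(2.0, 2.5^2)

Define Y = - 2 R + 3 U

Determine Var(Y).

For independent RVs: Var(aX + bY) = a²Var(X) + b²Var(Y)
Var(U) = 0.25
Var(R) = 6.25
Var(Y) = 3²*0.25 + (-2)²*6.25
= 9*0.25 + 4*6.25 = 27.25

27.25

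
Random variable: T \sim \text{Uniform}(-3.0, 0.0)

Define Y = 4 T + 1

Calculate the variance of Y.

For Y = aT + b: Var(Y) = a² * Var(T)
Var(T) = (0 + 3)^2/12 = 0.75
Var(Y) = 4² * 0.75 = 16 * 0.75 = 12

12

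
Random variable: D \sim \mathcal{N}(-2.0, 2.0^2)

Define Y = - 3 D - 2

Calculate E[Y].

For Y = -3D - 2:
E[Y] = -3 * E[D] - 2
E[D] = -2.0 = -2
E[Y] = -3 * (-2) - 2 = 4

4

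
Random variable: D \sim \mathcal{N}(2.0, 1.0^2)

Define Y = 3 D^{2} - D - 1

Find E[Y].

E[Y] = 3*E[D²] - 1*E[D] - 1
E[D] = 2
E[D²] = Var(D) + (E[D])² = 1 + 4 = 5
E[Y] = 3*5 - 1*2 - 1 = 12

12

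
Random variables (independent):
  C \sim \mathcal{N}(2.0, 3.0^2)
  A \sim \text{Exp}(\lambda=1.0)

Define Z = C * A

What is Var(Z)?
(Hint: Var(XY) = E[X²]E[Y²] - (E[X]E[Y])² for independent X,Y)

Var(XY) = E[X²]E[Y²] - (E[X]E[Y])²
E[C] = 2, Var(C) = 9
E[A] = 1, Var(A) = 1
E[C²] = 9 + 2² = 13
E[A²] = 1 + 1² = 2
Var(Z) = 13*2 - (2*1)²
= 26 - 4 = 22

22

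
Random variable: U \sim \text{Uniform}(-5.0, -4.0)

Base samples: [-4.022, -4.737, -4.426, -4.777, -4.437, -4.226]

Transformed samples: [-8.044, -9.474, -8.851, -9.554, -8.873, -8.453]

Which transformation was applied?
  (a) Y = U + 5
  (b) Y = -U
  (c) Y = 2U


Checking option (c) Y = 2U:
  U = -4.022 -> Y = -8.044 ✓
  U = -4.737 -> Y = -9.474 ✓
  U = -4.426 -> Y = -8.851 ✓
All samples match this transformation.

(c) 2U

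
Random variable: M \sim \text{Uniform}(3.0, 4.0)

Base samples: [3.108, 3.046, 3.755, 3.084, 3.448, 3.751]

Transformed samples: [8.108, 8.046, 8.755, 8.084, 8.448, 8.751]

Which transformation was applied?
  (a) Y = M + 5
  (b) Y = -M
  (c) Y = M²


Checking option (a) Y = M + 5:
  M = 3.108 -> Y = 8.108 ✓
  M = 3.046 -> Y = 8.046 ✓
  M = 3.755 -> Y = 8.755 ✓
All samples match this transformation.

(a) M + 5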